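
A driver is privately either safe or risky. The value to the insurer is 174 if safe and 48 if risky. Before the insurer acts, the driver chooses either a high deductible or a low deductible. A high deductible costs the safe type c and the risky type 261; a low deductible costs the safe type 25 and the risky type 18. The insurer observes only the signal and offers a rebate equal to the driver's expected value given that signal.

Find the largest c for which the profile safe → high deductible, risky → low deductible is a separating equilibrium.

Under separation: high deductible → safe (pays 174); low deductible → risky (pays 48).
Risky: 48 − 18 = 30 ≥ 174 − 261 = -87. Holds regardless of c. ✓
Safe: 174 − c ≥ 48 − 25, so c ≤ 174 − 23 = 151.

151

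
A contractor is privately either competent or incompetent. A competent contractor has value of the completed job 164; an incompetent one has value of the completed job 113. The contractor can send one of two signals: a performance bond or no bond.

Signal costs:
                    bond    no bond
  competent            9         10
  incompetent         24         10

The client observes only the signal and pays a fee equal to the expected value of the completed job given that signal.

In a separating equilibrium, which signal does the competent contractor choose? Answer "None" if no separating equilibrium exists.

None

Try competent → bond, incompetent → no bond:
  Under separation the client infers type exactly: bond → competent (pays 164), no bond → incompetent (pays 113).
  Competent: bond gives 164 − 9 = 155; no bond gives 113 − 10 = 103. No deviation. ✓
  Incompetent: no bond gives 113 − 10 = 103; bond gives 164 − 24 = 140. Would deviate. ✗
Try competent → no bond, incompetent → bond:
  Under separation the client infers type exactly: no bond → competent (pays 164), bond → incompetent (pays 113).
  Competent: no bond gives 164 − 10 = 154; bond gives 113 − 9 = 104. No deviation. ✓
  Incompetent: bond gives 113 − 24 = 89; no bond gives 164 − 10 = 154. Would deviate. ✗
Neither assignment is incentive-compatible.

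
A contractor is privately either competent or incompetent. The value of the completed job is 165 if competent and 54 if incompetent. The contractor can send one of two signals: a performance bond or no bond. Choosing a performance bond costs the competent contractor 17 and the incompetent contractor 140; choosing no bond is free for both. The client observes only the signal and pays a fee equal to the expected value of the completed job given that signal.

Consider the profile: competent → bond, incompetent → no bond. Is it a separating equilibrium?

Under separation the client infers type exactly: bond → competent (pays 165), no bond → incompetent (pays 54).
Competent: bond gives 165 − 17 = 148; no bond gives 54 − 0 = 54. No deviation. ✓
Incompetent: no bond gives 54 − 0 = 54; bond gives 165 − 140 = 25. No deviation. ✓
Neither type gains from mimicking the other.

Yes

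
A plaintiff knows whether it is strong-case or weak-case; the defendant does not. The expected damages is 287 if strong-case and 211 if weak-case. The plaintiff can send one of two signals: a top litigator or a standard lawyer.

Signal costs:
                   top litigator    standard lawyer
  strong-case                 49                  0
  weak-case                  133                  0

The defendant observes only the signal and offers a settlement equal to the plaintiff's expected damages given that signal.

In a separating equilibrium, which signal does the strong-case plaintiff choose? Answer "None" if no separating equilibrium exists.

Try strong-case → top litigator, weak-case → standard lawyer:
  Under separation the defendant infers type exactly: top litigator → strong-case (pays 287), standard lawyer → weak-case (pays 211).
  Strong-case: top litigator gives 287 − 49 = 238; standard lawyer gives 211 − 0 = 211. No deviation. ✓
  Weak-case: standard lawyer gives 211 − 0 = 211; top litigator gives 287 − 133 = 154. No deviation. ✓
Both hold — the strong-case type sends top litigator.

top litigator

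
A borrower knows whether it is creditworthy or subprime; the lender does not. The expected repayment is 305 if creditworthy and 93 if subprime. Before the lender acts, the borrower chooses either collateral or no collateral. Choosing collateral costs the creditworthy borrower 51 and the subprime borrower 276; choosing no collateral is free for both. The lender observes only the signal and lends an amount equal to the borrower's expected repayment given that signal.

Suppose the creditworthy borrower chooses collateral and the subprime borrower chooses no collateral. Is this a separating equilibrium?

If types separate, collateral earns payment 305 and no collateral earns 93.
Creditworthy: collateral gives 305 − 51 = 254; no collateral gives 93 − 0 = 93. No deviation. ✓
Subprime: no collateral gives 93 − 0 = 93; collateral gives 305 − 276 = 29. No deviation. ✓
Neither type gains from mimicking the other.

Yes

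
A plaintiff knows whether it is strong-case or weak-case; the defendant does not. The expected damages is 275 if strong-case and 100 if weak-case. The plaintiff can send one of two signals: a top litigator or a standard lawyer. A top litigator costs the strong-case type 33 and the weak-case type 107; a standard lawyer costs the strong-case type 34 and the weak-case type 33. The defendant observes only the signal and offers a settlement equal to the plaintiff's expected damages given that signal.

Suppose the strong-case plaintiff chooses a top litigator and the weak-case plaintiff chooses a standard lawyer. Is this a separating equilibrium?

If types separate, top litigator earns payment 275 and standard lawyer earns 100.
Strong-case: top litigator gives 275 − 33 = 242; standard lawyer gives 100 − 34 = 66. No deviation. ✓
Weak-case: standard lawyer gives 100 − 33 = 67; top litigator gives 275 − 107 = 168. Would deviate. ✗

No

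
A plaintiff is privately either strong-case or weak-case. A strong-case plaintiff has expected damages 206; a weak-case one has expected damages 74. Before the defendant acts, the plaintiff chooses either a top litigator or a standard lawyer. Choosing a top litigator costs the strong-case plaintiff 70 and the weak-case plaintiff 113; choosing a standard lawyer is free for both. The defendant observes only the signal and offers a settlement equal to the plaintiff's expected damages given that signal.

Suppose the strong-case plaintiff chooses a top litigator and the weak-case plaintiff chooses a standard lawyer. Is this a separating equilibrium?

No

If types separate, top litigator earns payment 206 and standard lawyer earns 74.
Strong-case: top litigator gives 206 − 70 = 136; standard lawyer gives 74 − 0 = 74. No deviation. ✓
Weak-case: standard lawyer gives 74 − 0 = 74; top litigator gives 206 − 113 = 93. Would deviate. ✗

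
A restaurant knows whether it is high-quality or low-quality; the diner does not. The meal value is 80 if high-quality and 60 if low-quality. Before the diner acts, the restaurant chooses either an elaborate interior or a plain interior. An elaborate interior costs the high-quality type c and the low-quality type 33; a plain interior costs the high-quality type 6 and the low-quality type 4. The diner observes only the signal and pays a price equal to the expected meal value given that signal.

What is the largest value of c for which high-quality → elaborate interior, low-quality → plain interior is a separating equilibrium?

Under separation: elaborate interior → high-quality (pays 80); plain interior → low-quality (pays 60).
Low-quality: 60 − 4 = 56 ≥ 80 − 33 = 47. Holds regardless of c. ✓
High-quality: 80 − c ≥ 60 − 6, so c ≤ 80 − 54 = 26.

26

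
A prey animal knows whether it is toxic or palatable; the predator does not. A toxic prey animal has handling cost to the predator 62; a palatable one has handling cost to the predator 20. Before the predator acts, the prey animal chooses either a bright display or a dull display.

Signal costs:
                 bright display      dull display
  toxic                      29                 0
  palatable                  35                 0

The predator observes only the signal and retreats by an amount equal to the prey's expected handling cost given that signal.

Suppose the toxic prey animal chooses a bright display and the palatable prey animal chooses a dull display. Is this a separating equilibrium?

If types separate, bright display earns payment 62 and dull display earns 20.
Toxic: bright display gives 62 − 29 = 33; dull display gives 20 − 0 = 20. No deviation. ✓
Palatable: dull display gives 20 − 0 = 20; bright display gives 62 − 35 = 27. Would deviate. ✗

No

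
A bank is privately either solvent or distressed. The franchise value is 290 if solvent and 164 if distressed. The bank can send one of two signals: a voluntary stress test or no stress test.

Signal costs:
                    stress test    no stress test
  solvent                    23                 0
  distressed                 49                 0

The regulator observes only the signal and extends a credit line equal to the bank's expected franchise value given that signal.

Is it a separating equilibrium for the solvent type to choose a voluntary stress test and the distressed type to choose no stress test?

No

Under separation the regulator infers type exactly: stress test → solvent (pays 290), no stress test → distressed (pays 164).
Solvent: stress test gives 290 − 23 = 267; no stress test gives 164 − 0 = 164. No deviation. ✓
Distressed: no stress test gives 164 − 0 = 164; stress test gives 290 − 49 = 241. Would deviate. ✗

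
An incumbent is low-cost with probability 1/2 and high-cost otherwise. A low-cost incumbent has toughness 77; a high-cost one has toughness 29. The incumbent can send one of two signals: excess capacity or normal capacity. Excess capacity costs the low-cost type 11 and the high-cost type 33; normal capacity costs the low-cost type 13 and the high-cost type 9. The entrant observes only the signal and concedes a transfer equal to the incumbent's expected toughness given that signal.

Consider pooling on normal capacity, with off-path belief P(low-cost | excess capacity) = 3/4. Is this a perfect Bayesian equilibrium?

On the equilibrium path (normal capacity) the entrant holds the prior 1/2 and pays 1/2·77 + 1/2·29 = 53. Off-path (excess capacity) belief 3/4 gives 3/4·77 + 1/4·29 = 65.
Low-cost: normal capacity gives 53 − 13 = 40; excess capacity gives 65 − 11 = 54. Deviates. ✗
High-cost: normal capacity gives 53 − 9 = 44; excess capacity gives 65 − 33 = 32. Stays. ✓

No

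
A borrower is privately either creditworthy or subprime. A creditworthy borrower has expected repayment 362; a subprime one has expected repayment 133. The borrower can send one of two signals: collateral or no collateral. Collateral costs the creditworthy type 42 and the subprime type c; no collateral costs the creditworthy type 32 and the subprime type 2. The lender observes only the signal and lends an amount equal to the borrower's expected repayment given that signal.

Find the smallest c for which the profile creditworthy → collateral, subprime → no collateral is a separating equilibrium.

Under separation: collateral → creditworthy (pays 362); no collateral → subprime (pays 133).
Creditworthy: 362 − 42 = 320 ≥ 133 − 32 = 101. Holds regardless of c. ✓
Subprime: 133 − 2 ≥ 362 − c, so c ≥ 362 − 131 = 231.

231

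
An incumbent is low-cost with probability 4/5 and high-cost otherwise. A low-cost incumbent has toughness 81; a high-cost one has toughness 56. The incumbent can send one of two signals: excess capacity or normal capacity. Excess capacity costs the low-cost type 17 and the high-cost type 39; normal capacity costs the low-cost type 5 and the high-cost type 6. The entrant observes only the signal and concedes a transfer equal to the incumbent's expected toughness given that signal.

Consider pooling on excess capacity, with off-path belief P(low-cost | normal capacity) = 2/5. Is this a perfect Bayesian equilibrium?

No

On the equilibrium path (excess capacity) the entrant holds the prior 4/5 and pays 4/5·81 + 1/5·56 = 76. Off-path (normal capacity) belief 2/5 gives 2/5·81 + 3/5·56 = 66.
Low-cost: excess capacity gives 76 − 17 = 59; normal capacity gives 66 − 5 = 61. Deviates. ✗
High-cost: excess capacity gives 76 − 39 = 37; normal capacity gives 66 − 6 = 60. Deviates. ✗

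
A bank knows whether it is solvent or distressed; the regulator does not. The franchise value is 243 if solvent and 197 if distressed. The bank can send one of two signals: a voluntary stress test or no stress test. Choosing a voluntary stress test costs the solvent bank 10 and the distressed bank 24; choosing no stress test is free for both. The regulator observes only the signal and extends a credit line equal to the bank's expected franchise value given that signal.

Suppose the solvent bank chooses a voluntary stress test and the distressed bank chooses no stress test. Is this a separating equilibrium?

No

If types separate, stress test earns payment 243 and no stress test earns 197.
Solvent: stress test gives 243 − 10 = 233; no stress test gives 197 − 0 = 197. No deviation. ✓
Distressed: no stress test gives 197 − 0 = 197; stress test gives 243 − 24 = 219. Would deviate. ✗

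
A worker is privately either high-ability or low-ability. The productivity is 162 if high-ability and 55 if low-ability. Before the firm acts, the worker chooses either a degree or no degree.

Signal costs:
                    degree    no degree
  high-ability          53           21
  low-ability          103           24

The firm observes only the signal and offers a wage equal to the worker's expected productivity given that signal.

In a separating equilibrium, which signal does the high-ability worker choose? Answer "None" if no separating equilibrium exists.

Try high-ability → degree, low-ability → no degree:
  If types separate, degree earns payment 162 and no degree earns 55.
  High-ability: degree gives 162 − 53 = 109; no degree gives 55 − 21 = 34. No deviation. ✓
  Low-ability: no degree gives 55 − 24 = 31; degree gives 162 − 103 = 59. Would deviate. ✗
Try high-ability → no degree, low-ability → degree:
  If types separate, no degree earns payment 162 and degree earns 55.
  High-ability: no degree gives 162 − 21 = 141; degree gives 55 − 53 = 2. No deviation. ✓
  Low-ability: degree gives 55 − 103 = -48; no degree gives 162 − 24 = 138. Would deviate. ✗
Neither assignment is incentive-compatible.

None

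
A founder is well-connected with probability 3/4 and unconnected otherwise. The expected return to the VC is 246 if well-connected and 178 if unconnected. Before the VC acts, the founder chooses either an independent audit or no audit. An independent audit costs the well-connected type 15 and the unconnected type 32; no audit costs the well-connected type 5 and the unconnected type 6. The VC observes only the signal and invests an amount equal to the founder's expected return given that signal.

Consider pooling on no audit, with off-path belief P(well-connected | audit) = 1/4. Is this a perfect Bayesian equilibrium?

Yes

At the pooled signal (no audit) the VC holds the prior 3/4 and pays 3/4·246 + 1/4·178 = 229. Off-path (audit) belief 1/4 gives 1/4·246 + 3/4·178 = 195.
Well-connected: no audit gives 229 − 5 = 224; audit gives 195 − 15 = 180. Stays. ✓
Unconnected: no audit gives 229 − 6 = 223; audit gives 195 − 32 = 163. Stays. ✓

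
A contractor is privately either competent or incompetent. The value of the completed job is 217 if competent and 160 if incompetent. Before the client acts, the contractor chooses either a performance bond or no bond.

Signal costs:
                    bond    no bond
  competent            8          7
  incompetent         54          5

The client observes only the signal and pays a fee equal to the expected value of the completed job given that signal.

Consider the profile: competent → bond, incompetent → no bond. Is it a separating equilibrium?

No

If types separate, bond earns payment 217 and no bond earns 160.
Competent: bond gives 217 − 8 = 209; no bond gives 160 − 7 = 153. No deviation. ✓
Incompetent: no bond gives 160 − 5 = 155; bond gives 217 − 54 = 163. Would deviate. ✗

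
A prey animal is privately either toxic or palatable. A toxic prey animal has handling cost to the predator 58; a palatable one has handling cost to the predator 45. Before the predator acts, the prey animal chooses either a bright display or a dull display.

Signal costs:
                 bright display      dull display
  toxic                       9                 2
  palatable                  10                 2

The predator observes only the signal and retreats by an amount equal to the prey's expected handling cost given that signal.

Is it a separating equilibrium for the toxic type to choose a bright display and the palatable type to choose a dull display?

If types separate, bright display earns payment 58 and dull display earns 45.
Toxic: bright display gives 58 − 9 = 49; dull display gives 45 − 2 = 43. No deviation. ✓
Palatable: dull display gives 45 − 2 = 43; bright display gives 58 − 10 = 48. Would deviate. ✗

No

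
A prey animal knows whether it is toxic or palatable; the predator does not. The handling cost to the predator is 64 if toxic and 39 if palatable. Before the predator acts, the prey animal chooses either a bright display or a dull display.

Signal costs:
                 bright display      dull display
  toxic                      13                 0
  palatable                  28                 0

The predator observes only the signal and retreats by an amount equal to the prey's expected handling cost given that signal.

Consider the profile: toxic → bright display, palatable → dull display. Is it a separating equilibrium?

If types separate, bright display earns payment 64 and dull display earns 39.
Toxic: bright display gives 64 − 13 = 51; dull display gives 39 − 0 = 39. No deviation. ✓
Palatable: dull display gives 39 − 0 = 39; bright display gives 64 − 28 = 36. No deviation. ✓
Both incentive constraints hold.

Yes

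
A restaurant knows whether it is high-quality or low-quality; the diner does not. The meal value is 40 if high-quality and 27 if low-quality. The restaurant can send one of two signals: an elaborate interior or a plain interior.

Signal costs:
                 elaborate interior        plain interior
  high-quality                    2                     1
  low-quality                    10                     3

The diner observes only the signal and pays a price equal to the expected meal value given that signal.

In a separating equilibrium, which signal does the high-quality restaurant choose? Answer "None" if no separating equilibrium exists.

Try high-quality → elaborate interior, low-quality → plain interior:
  If types separate, elaborate interior earns payment 40 and plain interior earns 27.
  High-quality: elaborate interior gives 40 − 2 = 38; plain interior gives 27 − 1 = 26. No deviation. ✓
  Low-quality: plain interior gives 27 − 3 = 24; elaborate interior gives 40 − 10 = 30. Would deviate. ✗
Try high-quality → plain interior, low-quality → elaborate interior:
  If types separate, plain interior earns payment 40 and elaborate interior earns 27.
  High-quality: plain interior gives 40 − 1 = 39; elaborate interior gives 27 − 2 = 25. No deviation. ✓
  Low-quality: elaborate interior gives 27 − 10 = 17; plain interior gives 40 − 3 = 37. Would deviate. ✗
Neither assignment is incentive-compatible.

None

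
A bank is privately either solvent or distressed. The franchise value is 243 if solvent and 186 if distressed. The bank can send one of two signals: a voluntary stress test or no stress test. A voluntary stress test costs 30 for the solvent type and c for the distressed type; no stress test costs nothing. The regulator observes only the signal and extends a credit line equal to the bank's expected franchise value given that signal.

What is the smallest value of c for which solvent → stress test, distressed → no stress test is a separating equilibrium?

Under separation: stress test → solvent (pays 243); no stress test → distressed (pays 186).
Solvent: 243 − 30 = 213 ≥ 186 − 0 = 186. Holds regardless of c. ✓
Distressed: 186 − 0 ≥ 243 − c, so c ≥ 243 − 186 = 57.

57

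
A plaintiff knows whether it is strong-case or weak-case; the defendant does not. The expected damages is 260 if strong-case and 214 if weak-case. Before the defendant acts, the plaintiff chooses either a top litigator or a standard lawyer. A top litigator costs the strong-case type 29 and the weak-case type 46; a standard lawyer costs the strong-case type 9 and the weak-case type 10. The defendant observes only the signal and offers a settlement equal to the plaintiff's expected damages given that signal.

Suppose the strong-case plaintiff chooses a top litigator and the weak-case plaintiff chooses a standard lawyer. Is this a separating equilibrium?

No

If types separate, top litigator earns payment 260 and standard lawyer earns 214.
Strong-case: top litigator gives 260 − 29 = 231; standard lawyer gives 214 − 9 = 205. No deviation. ✓
Weak-case: standard lawyer gives 214 − 10 = 204; top litigator gives 260 − 46 = 214. Would deviate. ✗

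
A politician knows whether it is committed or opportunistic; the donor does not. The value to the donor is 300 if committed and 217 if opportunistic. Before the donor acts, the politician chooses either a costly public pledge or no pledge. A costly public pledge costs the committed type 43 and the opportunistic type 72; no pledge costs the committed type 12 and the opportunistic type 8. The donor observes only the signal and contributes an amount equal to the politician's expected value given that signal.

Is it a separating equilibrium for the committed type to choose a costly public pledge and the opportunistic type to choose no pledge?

If types separate, pledge earns payment 300 and no pledge earns 217.
Committed: pledge gives 300 − 43 = 257; no pledge gives 217 − 12 = 205. No deviation. ✓
Opportunistic: no pledge gives 217 − 8 = 209; pledge gives 300 − 72 = 228. Would deviate. ✗

No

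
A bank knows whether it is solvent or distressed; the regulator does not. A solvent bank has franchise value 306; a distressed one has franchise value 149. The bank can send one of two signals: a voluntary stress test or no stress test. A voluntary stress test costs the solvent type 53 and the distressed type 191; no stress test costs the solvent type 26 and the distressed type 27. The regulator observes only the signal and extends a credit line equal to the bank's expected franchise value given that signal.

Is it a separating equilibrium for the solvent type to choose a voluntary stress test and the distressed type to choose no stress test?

Yes

Under separation the regulator infers type exactly: stress test → solvent (pays 306), no stress test → distressed (pays 149).
Solvent: stress test gives 306 − 53 = 253; no stress test gives 149 − 26 = 123. No deviation. ✓
Distressed: no stress test gives 149 − 27 = 122; stress test gives 306 − 191 = 115. No deviation. ✓
Both incentive constraints hold.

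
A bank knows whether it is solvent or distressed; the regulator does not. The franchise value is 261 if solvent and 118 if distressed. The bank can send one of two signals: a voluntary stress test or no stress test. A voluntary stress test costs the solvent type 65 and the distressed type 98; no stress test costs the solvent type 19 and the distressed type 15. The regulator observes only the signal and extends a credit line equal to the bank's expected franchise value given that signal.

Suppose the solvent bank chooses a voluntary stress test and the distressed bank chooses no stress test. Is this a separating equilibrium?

If types separate, stress test earns payment 261 and no stress test earns 118.
Solvent: stress test gives 261 − 65 = 196; no stress test gives 118 − 19 = 99. No deviation. ✓
Distressed: no stress test gives 118 − 15 = 103; stress test gives 261 − 98 = 163. Would deviate. ✗

No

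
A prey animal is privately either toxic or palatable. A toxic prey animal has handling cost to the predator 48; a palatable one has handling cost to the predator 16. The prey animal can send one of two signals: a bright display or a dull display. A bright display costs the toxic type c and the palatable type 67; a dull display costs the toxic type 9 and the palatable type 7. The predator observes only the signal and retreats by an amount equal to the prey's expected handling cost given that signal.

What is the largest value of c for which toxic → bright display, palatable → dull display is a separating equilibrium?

41

Under separation: bright display → toxic (pays 48); dull display → palatable (pays 16).
Palatable: 16 − 7 = 9 ≥ 48 − 67 = -19. Holds regardless of c. ✓
Toxic: 48 − c ≥ 16 − 9, so c ≤ 48 − 7 = 41.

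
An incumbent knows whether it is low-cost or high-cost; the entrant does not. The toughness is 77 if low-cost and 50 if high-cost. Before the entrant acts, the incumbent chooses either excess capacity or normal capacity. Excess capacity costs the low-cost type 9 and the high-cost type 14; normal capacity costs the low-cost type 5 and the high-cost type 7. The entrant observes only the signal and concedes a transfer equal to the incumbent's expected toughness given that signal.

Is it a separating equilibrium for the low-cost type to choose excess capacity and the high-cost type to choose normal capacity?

Under separation the entrant infers type exactly: excess capacity → low-cost (pays 77), normal capacity → high-cost (pays 50).
Low-cost: excess capacity gives 77 − 9 = 68; normal capacity gives 50 − 5 = 45. No deviation. ✓
High-cost: normal capacity gives 50 − 7 = 43; excess capacity gives 77 − 14 = 63. Would deviate. ✗

No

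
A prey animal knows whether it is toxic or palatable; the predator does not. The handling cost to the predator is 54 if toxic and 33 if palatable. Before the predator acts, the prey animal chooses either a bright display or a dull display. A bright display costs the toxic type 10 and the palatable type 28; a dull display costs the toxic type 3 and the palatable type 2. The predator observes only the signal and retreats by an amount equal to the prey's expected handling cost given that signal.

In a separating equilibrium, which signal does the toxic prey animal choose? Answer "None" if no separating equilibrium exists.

Try toxic → bright display, palatable → dull display:
  If types separate, bright display earns payment 54 and dull display earns 33.
  Toxic: bright display gives 54 − 10 = 44; dull display gives 33 − 3 = 30. No deviation. ✓
  Palatable: dull display gives 33 − 2 = 31; bright display gives 54 − 28 = 26. No deviation. ✓
Both hold — the toxic type sends bright display.

bright display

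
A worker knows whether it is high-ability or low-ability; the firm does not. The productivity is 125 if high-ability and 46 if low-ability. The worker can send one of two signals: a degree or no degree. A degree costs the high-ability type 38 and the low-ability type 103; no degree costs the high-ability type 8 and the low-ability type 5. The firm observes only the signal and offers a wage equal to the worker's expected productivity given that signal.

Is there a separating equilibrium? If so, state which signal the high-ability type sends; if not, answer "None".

Try high-ability → degree, low-ability → no degree:
  Under separation the firm infers type exactly: degree → high-ability (pays 125), no degree → low-ability (pays 46).
  High-ability: degree gives 125 − 38 = 87; no degree gives 46 − 8 = 38. No deviation. ✓
  Low-ability: no degree gives 46 − 5 = 41; degree gives 125 − 103 = 22. No deviation. ✓
Both hold — the high-ability type sends degree.

degree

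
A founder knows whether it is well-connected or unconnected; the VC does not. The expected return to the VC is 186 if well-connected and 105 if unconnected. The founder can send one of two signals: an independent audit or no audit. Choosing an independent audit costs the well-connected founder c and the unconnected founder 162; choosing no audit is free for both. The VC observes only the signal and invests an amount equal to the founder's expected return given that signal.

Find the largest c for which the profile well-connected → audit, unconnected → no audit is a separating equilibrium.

Under separation: audit → well-connected (pays 186); no audit → unconnected (pays 105).
Unconnected: 105 − 0 = 105 ≥ 186 − 162 = 24. Holds regardless of c. ✓
Well-connected: 186 − c ≥ 105 − 0, so c ≤ 186 − 105 = 81.

81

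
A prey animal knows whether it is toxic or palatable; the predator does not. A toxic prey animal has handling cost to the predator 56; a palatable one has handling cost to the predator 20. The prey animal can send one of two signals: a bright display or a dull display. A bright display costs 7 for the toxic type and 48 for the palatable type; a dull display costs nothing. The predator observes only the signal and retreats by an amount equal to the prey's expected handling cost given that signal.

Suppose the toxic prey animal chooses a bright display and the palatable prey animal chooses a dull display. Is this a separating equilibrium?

Yes

If types separate, bright display earns payment 56 and dull display earns 20.
Toxic: bright display gives 56 − 7 = 49; dull display gives 20 − 0 = 20. No deviation. ✓
Palatable: dull display gives 20 − 0 = 20; bright display gives 56 − 48 = 8. No deviation. ✓
Neither type gains from mimicking the other.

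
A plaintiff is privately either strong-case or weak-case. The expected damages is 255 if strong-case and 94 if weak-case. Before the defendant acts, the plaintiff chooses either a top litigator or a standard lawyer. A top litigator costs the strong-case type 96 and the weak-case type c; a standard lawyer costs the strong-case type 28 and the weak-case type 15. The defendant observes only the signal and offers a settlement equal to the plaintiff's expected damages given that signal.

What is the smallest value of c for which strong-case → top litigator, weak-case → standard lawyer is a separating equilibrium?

176

Under separation: top litigator → strong-case (pays 255); standard lawyer → weak-case (pays 94).
Strong-case: 255 − 96 = 159 ≥ 94 − 28 = 66. Holds regardless of c. ✓
Weak-case: 94 − 15 ≥ 255 − c, so c ≥ 255 − 79 = 176.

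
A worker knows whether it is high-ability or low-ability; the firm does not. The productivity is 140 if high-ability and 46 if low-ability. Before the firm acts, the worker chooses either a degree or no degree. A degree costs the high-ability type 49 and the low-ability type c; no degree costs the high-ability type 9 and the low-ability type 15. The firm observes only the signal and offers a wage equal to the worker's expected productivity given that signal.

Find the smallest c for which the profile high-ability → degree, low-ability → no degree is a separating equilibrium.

Under separation: degree → high-ability (pays 140); no degree → low-ability (pays 46).
High-ability: 140 − 49 = 91 ≥ 46 − 9 = 37. Holds regardless of c. ✓
Low-ability: 46 − 15 ≥ 140 − c, so c ≥ 140 − 31 = 109.

109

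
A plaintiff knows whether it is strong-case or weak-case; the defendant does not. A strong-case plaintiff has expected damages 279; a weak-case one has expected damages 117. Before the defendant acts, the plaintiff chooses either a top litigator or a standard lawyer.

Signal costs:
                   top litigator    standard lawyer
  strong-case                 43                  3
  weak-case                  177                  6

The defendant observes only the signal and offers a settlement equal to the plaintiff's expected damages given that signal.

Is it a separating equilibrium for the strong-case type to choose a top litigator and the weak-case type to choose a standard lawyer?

Under separation the defendant infers type exactly: top litigator → strong-case (pays 279), standard lawyer → weak-case (pays 117).
Strong-case: top litigator gives 279 − 43 = 236; standard lawyer gives 117 − 3 = 114. No deviation. ✓
Weak-case: standard lawyer gives 117 − 6 = 111; top litigator gives 279 − 177 = 102. No deviation. ✓
Neither type gains from mimicking the other.

Yes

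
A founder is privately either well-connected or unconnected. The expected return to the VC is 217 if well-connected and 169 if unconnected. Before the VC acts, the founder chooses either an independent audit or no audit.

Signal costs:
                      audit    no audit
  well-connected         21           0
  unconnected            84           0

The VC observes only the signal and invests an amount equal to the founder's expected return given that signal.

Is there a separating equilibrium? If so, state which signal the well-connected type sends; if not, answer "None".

Try well-connected → audit, unconnected → no audit:
  Under separation the VC infers type exactly: audit → well-connected (pays 217), no audit → unconnected (pays 169).
  Well-connected: audit gives 217 − 21 = 196; no audit gives 169 − 0 = 169. No deviation. ✓
  Unconnected: no audit gives 169 − 0 = 169; audit gives 217 − 84 = 133. No deviation. ✓
Both hold — the well-connected type sends audit.

audit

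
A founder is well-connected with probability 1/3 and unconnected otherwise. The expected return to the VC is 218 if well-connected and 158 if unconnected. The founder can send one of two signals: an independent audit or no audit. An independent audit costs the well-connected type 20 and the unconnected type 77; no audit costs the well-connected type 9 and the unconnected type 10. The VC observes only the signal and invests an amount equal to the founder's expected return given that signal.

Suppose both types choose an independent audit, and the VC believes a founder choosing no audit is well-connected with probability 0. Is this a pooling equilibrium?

No

At the pooled signal (audit) the VC holds the prior 1/3 and pays 1/3·218 + 2/3·158 = 178. Off-path (no audit) belief 0 gives 0·218 + 1·158 = 158.
Well-connected: audit gives 178 − 20 = 158; no audit gives 158 − 9 = 149. Stays. ✓
Unconnected: audit gives 178 − 77 = 101; no audit gives 158 − 10 = 148. Deviates. ✗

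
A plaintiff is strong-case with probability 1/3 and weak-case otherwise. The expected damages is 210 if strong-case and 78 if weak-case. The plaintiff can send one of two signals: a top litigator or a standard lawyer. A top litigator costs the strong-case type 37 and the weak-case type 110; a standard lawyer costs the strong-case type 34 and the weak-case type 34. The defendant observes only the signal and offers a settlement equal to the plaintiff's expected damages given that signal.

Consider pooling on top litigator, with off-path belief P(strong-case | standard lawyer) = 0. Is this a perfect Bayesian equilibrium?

At the pooled signal (top litigator) the defendant holds the prior 1/3 and pays 1/3·210 + 2/3·78 = 122. Off-path (standard lawyer) belief 0 gives 0·210 + 1·78 = 78.
Strong-case: top litigator gives 122 − 37 = 85; standard lawyer gives 78 − 34 = 44. Stays. ✓
Weak-case: top litigator gives 122 − 110 = 12; standard lawyer gives 78 − 34 = 44. Deviates. ✗

No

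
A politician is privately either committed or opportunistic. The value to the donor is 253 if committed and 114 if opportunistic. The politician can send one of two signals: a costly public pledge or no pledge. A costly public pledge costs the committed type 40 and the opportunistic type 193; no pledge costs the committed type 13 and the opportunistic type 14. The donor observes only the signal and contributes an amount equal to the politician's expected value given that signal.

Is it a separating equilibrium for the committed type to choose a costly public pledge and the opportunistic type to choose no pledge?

Yes

If types separate, pledge earns payment 253 and no pledge earns 114.
Committed: pledge gives 253 − 40 = 213; no pledge gives 114 − 13 = 101. No deviation. ✓
Opportunistic: no pledge gives 114 − 14 = 100; pledge gives 253 − 193 = 60. No deviation. ✓
Neither type gains from mimicking the other.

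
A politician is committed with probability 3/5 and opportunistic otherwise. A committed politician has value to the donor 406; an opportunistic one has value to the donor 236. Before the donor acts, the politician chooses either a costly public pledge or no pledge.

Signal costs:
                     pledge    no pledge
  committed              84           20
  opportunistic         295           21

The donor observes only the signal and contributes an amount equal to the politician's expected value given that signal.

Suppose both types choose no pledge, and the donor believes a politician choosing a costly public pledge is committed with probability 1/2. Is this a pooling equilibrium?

On the equilibrium path (no pledge) the donor holds the prior 3/5 and pays 3/5·406 + 2/5·236 = 338. Off-path (pledge) belief 1/2 gives 1/2·406 + 1/2·236 = 321.
Committed: no pledge gives 338 − 20 = 318; pledge gives 321 − 84 = 237. Stays. ✓
Opportunistic: no pledge gives 338 − 21 = 317; pledge gives 321 − 295 = 26. Stays. ✓
Beliefs are Bayes-consistent on-path and both types best-respond.

Yes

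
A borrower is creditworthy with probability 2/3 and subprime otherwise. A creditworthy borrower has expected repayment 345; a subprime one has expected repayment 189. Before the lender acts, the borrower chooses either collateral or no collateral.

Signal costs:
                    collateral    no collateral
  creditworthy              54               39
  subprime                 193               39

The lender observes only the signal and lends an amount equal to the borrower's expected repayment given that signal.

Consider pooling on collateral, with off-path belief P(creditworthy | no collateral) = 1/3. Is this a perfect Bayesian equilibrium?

No

At the pooled signal (collateral) the lender holds the prior 2/3 and pays 2/3·345 + 1/3·189 = 293. Off-path (no collateral) belief 1/3 gives 1/3·345 + 2/3·189 = 241.
Creditworthy: collateral gives 293 − 54 = 239; no collateral gives 241 − 39 = 202. Stays. ✓
Subprime: collateral gives 293 − 193 = 100; no collateral gives 241 − 39 = 202. Deviates. ✗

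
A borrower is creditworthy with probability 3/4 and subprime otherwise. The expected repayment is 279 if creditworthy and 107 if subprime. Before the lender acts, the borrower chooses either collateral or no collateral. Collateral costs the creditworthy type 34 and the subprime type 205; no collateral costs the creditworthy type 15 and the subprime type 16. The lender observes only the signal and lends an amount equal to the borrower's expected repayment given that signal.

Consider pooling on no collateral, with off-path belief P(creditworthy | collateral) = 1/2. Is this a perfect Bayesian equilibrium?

Yes

At the pooled signal (no collateral) the lender holds the prior 3/4 and pays 3/4·279 + 1/4·107 = 236. Off-path (collateral) belief 1/2 gives 1/2·279 + 1/2·107 = 193.
Creditworthy: no collateral gives 236 − 15 = 221; collateral gives 193 − 34 = 159. Stays. ✓
Subprime: no collateral gives 236 − 16 = 220; collateral gives 193 − 205 = -12. Stays. ✓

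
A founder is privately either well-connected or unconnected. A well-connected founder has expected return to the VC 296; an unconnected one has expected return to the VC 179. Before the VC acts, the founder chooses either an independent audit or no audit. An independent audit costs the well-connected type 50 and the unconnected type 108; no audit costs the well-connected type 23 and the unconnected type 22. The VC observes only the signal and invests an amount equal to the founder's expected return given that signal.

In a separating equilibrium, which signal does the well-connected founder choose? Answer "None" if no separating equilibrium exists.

None

Try well-connected → audit, unconnected → no audit:
  If types separate, audit earns payment 296 and no audit earns 179.
  Well-connected: audit gives 296 − 50 = 246; no audit gives 179 − 23 = 156. No deviation. ✓
  Unconnected: no audit gives 179 − 22 = 157; audit gives 296 − 108 = 188. Would deviate. ✗
Try well-connected → no audit, unconnected → audit:
  If types separate, no audit earns payment 296 and audit earns 179.
  Well-connected: no audit gives 296 − 23 = 273; audit gives 179 − 50 = 129. No deviation. ✓
  Unconnected: audit gives 179 − 108 = 71; no audit gives 296 − 22 = 274. Would deviate. ✗
Neither assignment is incentive-compatible.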